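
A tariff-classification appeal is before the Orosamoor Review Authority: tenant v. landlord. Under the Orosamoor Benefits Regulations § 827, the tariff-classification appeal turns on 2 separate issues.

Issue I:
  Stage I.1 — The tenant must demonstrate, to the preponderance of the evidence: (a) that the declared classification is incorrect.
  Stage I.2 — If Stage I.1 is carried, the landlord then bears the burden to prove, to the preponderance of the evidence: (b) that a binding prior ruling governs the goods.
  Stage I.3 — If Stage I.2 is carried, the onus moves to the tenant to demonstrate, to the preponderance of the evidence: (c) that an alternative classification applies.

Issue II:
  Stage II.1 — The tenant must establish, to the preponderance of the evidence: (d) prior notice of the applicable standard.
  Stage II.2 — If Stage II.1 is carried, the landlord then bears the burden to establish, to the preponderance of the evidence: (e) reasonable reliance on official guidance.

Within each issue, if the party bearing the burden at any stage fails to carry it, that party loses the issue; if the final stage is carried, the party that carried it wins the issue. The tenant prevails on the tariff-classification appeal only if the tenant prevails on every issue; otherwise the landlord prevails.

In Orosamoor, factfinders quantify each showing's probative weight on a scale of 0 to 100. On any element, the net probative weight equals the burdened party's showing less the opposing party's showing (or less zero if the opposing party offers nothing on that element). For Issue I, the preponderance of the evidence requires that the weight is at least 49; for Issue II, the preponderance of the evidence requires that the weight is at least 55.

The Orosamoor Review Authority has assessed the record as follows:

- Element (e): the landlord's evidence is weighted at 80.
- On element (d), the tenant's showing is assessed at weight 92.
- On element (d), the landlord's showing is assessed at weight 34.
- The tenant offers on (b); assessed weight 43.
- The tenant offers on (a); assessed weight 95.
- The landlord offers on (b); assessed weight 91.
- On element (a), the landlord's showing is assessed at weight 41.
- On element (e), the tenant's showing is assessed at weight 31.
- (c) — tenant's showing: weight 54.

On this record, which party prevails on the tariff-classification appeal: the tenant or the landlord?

— Issue I —
At Stage I.1 the tenant must meet the preponderance of the evidence (weight is at least 49): on (a) the weight is 95 less the opposing 41 gives net 54, ≥ 49, so (a) meets the standard.
  All elements met. The burden passes to the landlord.
At Stage I.2 the landlord must meet the preponderance of the evidence (weight is at least 49): on (b) the weight is 91 less the opposing 43 gives net 48, < 49, so (b) does not meet the standard.
  Stage I.2 not carried; the landlord fails its burden.
The analysis ends at Stage I.2; the tenant prevails on this issue.
— Issue II —
Stage II.1 — burden on tenant; standard: the preponderance of the evidence (weight is at least 55).
    (d): 92 − 34 = 58 ≥ 55 [met]
  Stage II.1 carried; the burden shifts to the landlord.
Stage II.2 — burden on landlord; standard: the preponderance of the evidence (weight is at least 55).
    (e): 80 − 31 = 49 < 55 [not met]
  Stage II.2 not carried; the landlord fails its burden.
The analysis ends at Stage II.2; the tenant prevails on this issue.
Per-issue: Issue I → tenant; Issue II → tenant. The tenant must prevail on every issue; overall, the tenant prevails.

tenant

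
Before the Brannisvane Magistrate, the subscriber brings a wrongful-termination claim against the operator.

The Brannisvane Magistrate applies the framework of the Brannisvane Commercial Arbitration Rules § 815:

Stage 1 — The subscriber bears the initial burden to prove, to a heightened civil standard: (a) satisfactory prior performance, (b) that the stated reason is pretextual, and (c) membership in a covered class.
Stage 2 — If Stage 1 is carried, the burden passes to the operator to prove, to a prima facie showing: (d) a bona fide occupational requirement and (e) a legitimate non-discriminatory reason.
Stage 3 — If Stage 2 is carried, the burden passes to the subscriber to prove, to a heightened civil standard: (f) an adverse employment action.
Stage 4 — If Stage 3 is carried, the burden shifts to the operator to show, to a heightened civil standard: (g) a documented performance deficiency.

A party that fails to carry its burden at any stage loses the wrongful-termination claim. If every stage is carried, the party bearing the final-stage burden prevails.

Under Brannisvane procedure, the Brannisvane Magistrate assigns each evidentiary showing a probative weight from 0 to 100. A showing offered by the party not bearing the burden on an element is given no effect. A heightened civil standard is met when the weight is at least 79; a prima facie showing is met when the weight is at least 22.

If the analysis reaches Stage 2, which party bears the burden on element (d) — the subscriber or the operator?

operator

Stage 2's rule assigns the burden to the operator (to a prima facie showing).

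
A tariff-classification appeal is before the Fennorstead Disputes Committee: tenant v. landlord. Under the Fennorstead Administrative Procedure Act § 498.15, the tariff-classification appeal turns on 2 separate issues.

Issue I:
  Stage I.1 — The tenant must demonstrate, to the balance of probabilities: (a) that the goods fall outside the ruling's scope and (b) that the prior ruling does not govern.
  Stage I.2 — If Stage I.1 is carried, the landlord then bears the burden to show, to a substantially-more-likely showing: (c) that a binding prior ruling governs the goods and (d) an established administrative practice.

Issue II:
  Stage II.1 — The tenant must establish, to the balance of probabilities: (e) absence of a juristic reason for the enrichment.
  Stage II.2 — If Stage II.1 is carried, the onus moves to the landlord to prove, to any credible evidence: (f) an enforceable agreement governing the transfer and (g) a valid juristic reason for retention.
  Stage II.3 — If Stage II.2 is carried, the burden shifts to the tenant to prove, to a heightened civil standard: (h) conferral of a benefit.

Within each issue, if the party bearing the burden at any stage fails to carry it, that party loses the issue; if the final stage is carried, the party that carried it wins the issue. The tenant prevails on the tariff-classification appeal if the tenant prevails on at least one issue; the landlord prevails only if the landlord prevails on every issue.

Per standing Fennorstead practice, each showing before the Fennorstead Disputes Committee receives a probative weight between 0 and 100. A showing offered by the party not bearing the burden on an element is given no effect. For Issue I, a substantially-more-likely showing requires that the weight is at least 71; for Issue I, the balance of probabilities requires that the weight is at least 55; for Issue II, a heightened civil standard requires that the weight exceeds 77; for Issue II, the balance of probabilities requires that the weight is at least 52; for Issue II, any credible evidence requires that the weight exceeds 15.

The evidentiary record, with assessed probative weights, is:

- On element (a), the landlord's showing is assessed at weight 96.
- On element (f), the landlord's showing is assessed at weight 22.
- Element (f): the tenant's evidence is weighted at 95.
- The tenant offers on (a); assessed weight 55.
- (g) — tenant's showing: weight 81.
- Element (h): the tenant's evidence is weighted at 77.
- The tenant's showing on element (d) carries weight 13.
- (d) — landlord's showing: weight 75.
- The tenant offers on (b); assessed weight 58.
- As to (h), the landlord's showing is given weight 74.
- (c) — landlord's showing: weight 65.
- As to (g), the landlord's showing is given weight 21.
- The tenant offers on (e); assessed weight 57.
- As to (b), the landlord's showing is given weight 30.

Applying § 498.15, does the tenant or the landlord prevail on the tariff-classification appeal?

tenant

— Issue I —
Stage I.1 (tenant, the balance of probabilities, weight is at least 55): (a) 55 (landlord's 96 disregarded) ≥ 55 — meets; (b) 58 (landlord's 30 disregarded) ≥ 55 — meets.
  Stage I.1 carried; the burden shifts to the landlord.
Stage I.2 (landlord, a substantially-more-likely showing, weight is at least 71): (c) 65 < 71 — fails; (d) 75 (tenant's 13 disregarded) ≥ 71 — meets.
  The landlord does not carry Stage I.2.
So the tenant prevails on this issue.
— Issue II —
At Stage II.1 the tenant must meet the balance of probabilities (weight is at least 52): on (e) the weight is 57, which does reach 52, so (e) meets the standard.
  The tenant carries Stage II.1; the landlord now bears the burden.
At Stage II.2 the landlord must meet any credible evidence (weight exceeds 15): on (f) the weight is 22 (the tenant's 95 is given no effect), which does exceed 15, so (f) meets the standard; on (g) the weight is 21 (the tenant's 81 is given no effect), which does exceed 15, so (g) meets the standard.
  Stage II.2 carried; the burden shifts to the tenant.
At Stage II.3 the tenant must meet a heightened civil standard (weight exceeds 77): on (h) the weight is 77 (the landlord's 74 is given no effect), ≤ 77, so (h) does not meet the standard.
  The tenant does not carry Stage II.3.
So the landlord prevails on this issue.
Per-issue: Issue I → tenant; Issue II → landlord. The tenant must prevail on at least one issue; overall, the tenant prevails.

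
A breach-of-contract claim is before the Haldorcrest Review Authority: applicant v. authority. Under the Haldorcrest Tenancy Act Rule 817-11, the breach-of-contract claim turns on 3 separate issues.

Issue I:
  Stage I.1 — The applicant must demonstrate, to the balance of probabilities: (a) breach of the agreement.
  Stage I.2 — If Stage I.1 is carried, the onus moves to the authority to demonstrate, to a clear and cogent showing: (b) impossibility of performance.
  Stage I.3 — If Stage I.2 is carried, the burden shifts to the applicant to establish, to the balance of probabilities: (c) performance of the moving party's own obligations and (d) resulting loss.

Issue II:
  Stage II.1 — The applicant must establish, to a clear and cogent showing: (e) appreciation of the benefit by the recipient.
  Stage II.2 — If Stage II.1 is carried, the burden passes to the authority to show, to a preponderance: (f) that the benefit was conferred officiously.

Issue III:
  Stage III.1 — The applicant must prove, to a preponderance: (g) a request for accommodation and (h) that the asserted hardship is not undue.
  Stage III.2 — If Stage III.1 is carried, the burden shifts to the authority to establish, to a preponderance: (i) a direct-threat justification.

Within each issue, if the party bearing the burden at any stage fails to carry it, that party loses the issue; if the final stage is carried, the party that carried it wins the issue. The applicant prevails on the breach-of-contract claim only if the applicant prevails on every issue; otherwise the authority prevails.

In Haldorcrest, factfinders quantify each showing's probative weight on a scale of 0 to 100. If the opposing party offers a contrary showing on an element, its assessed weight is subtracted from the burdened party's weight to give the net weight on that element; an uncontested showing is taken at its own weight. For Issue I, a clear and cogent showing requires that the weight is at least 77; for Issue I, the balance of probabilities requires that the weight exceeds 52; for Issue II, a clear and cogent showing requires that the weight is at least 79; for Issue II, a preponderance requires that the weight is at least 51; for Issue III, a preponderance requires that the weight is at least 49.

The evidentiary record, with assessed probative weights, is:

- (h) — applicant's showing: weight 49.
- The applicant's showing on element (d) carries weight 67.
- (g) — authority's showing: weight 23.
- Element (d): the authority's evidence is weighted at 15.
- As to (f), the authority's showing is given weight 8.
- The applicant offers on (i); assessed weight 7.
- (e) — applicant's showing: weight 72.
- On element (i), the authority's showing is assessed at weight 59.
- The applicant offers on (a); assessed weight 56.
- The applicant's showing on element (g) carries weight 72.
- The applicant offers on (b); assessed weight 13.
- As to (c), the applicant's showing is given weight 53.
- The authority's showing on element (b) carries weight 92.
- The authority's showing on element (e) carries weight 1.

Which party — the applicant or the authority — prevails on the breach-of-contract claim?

— Issue I —
At Stage I.1 the applicant must meet the balance of probabilities (weight exceeds 52): on (a) the weight is 56, which does exceed 52, so (a) meets the standard.
  All elements met. The burden passes to the authority.
At Stage I.2 the authority must meet a clear and cogent showing (weight is at least 77): on (b) the weight is 92 less the opposing 13 gives net 79, ≥ 77, so (b) meets the standard.
  Stage I.2 is satisfied; the onus moves to the applicant.
At Stage I.3 the applicant must meet the balance of probabilities (weight exceeds 52): on (c) the weight is 53, which does exceed 52, so (c) meets the standard; on (d) the weight is 67 less the opposing 15 gives net 52, which does not exceed 52, so (d) does not meet the standard.
  Not every element is met, so the applicant fails to carry Stage I.3.
So the authority prevails on this issue.
— Issue II —
At Stage II.1 the applicant must meet a clear and cogent showing (weight is at least 79): on (e) the weight is 72 less the opposing 1 gives net 71, < 79, so (e) does not meet the standard.
  Stage II.1 not carried; the applicant fails its burden.
So the authority prevails on this issue.
— Issue III —
Stage III.1 — burden on applicant; standard: a preponderance (weight is at least 49).
    (g): 72 − 23 = 49 ≥ 49 [met]
    (h): 49 ≥ 49 [met]
  Stage III.1 carried; the burden shifts to the authority.
Stage III.2 — burden on authority; standard: a preponderance (weight is at least 49).
    (i): 59 − 7 = 52 ≥ 49 [met]
  All elements met at the final stage.
Every stage carried; the authority prevails on this issue.
Per-issue: Issue I → authority; Issue II → authority; Issue III → authority. The applicant must prevail on every issue; overall, the authority prevails.

authority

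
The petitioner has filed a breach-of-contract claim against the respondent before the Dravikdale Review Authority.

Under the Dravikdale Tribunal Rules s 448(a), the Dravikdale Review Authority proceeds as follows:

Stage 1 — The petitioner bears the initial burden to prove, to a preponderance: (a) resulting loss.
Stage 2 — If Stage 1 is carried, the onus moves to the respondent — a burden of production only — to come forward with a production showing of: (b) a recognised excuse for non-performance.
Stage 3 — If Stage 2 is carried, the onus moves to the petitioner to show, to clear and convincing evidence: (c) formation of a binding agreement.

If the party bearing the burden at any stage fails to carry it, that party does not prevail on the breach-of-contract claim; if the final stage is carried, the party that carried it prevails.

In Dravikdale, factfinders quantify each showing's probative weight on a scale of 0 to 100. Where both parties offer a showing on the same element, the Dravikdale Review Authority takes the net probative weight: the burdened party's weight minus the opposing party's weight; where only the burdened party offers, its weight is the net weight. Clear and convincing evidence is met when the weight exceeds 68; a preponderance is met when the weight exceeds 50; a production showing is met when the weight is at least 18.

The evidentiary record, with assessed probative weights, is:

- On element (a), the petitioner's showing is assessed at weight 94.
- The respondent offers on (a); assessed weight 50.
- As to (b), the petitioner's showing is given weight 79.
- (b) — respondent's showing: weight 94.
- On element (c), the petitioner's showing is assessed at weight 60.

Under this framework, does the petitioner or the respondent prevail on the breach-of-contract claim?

Stage 1 — burden on petitioner; standard: a preponderance (weight exceeds 50).
    (a): 94 − 50 = 44 ≤ 50 [not met]
  Not every element is met, so the petitioner fails to carry Stage 1.
So the respondent prevails.

respondent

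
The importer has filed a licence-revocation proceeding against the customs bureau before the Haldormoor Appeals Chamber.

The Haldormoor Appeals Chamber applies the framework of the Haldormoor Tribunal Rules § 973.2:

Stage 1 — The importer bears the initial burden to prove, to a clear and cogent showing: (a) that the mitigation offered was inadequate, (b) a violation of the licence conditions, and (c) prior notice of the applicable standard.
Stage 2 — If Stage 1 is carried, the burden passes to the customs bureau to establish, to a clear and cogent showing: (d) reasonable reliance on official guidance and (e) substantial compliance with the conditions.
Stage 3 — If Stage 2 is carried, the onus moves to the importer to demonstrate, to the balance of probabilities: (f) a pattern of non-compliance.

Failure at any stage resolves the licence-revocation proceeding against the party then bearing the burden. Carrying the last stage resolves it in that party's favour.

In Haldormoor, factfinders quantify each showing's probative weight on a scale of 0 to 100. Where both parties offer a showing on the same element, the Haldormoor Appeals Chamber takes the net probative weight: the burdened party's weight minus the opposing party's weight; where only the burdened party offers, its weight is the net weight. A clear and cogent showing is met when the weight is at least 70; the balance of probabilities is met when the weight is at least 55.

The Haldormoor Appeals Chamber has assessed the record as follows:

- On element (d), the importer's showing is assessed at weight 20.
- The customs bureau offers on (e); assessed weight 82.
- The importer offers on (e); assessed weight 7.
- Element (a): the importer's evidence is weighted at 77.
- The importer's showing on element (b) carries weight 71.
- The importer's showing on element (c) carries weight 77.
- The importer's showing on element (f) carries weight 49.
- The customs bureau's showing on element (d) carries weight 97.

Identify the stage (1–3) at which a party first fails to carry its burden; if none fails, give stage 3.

Stage 1 — burden on importer; standard: a clear and cogent showing (weight is at least 70).
    (a): 77 ≥ 70 [met]
    (b): 71 ≥ 70 [met]
    (c): 77 ≥ 70 [met]
  The importer carries Stage 1; the customs bureau now bears the burden.
Stage 2 — burden on customs bureau; standard: a clear and cogent showing (weight is at least 70).
    (d): 97 − 20 = 77 ≥ 70 [met]
    (e): 82 − 7 = 75 ≥ 70 [met]
  The customs bureau carries Stage 2; the importer now bears the burden.
Stage 3 — burden on importer; standard: the balance of probabilities (weight is at least 55).
    (f): 49 < 55 [not met]
  The importer does not carry Stage 3.
So the customs bureau prevails.

stage 3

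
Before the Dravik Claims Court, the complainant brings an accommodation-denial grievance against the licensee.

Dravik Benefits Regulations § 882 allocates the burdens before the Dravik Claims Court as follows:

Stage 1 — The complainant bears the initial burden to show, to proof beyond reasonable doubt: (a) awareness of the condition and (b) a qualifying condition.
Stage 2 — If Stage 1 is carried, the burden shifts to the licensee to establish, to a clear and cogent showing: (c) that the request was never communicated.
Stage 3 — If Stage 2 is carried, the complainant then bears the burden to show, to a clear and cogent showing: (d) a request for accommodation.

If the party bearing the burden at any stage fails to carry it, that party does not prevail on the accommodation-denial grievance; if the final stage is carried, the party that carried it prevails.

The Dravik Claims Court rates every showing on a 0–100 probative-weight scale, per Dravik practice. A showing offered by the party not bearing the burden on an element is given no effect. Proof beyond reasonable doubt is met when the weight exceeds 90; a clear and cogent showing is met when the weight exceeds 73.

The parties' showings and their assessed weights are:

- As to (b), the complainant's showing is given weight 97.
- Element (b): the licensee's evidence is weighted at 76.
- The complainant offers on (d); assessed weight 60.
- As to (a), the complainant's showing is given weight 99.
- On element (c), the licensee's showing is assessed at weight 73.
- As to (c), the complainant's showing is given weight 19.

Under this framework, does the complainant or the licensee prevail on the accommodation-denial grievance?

At Stage 1 the complainant must meet proof beyond reasonable doubt (weight exceeds 90): on (a) the weight is 99, which does exceed 90, so (a) meets the standard; on (b) the weight is 97 (the licensee's 76 is given no effect), which does exceed 90, so (b) meets the standard.
  Stage 1 carried; the burden shifts to the licensee.
At Stage 2 the licensee must meet a clear and cogent showing (weight exceeds 73): on (c) the weight is 73 (the complainant's 19 is given no effect), which does not exceed 73, so (c) does not meet the standard.
  Not every element is met, so the licensee fails to carry Stage 2.
The analysis ends at Stage 2; the complainant prevails.

complainant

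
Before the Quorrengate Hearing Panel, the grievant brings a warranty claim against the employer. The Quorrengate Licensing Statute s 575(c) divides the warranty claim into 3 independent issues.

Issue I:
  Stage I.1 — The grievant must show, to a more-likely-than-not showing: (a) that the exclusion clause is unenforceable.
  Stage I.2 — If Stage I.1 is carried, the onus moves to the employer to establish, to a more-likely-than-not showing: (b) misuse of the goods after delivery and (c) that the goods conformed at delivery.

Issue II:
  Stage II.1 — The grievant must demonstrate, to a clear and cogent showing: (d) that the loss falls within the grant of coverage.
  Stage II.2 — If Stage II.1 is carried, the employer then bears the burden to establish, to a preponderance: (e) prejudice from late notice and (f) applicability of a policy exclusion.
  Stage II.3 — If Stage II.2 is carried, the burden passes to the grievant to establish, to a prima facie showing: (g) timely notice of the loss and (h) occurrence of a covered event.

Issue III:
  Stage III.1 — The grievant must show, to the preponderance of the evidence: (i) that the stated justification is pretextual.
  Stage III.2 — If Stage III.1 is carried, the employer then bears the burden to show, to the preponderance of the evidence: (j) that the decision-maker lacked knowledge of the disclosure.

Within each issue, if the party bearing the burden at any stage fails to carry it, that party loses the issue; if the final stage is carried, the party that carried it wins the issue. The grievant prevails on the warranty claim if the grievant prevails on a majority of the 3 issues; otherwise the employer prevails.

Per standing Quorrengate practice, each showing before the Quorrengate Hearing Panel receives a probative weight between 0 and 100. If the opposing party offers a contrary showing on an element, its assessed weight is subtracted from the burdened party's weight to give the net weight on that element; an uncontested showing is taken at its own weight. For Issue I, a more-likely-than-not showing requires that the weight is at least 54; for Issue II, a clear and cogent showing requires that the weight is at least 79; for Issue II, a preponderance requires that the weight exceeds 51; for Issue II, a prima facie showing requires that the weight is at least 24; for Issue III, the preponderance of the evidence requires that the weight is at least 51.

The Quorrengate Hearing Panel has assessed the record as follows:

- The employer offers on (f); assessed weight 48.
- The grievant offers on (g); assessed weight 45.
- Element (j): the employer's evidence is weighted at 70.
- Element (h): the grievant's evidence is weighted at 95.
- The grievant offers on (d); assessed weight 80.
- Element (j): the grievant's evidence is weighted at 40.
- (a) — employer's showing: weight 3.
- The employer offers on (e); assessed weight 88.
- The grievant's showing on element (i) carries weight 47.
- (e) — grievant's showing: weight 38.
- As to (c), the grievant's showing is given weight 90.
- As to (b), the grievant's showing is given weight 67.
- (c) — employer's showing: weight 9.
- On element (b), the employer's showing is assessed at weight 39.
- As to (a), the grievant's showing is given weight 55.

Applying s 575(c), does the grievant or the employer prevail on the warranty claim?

— Issue I —
At Stage I.1 the grievant must meet a more-likely-than-not showing (weight is at least 54): on (a) the weight is 55 less the opposing 3 gives net 52, which does not reach 54, so (a) does not meet the standard.
  The grievant does not carry Stage I.1.
The analysis ends at Stage I.1; the employer prevails on this issue.
— Issue II —
At Stage II.1 the grievant must meet a clear and cogent showing (weight is at least 79): on (d) the weight is 80, ≥ 79, so (d) meets the standard.
  Stage II.1 carried; the burden shifts to the employer.
At Stage II.2 the employer must meet a preponderance (weight exceeds 51): on (e) the weight is 88 less the opposing 38 gives net 50, ≤ 51, so (e) does not meet the standard; on (f) the weight is 48, which does not exceed 51, so (f) does not meet the standard.
  Stage II.2 not carried; the employer fails its burden.
The grievant prevails on this issue.
— Issue III —
At Stage III.1 the grievant must meet the preponderance of the evidence (weight is at least 51): on (i) the weight is 47, < 51, so (i) does not meet the standard.
  The grievant does not carry Stage III.1.
So the employer prevails on this issue.
Per-issue: Issue I → employer; Issue II → grievant; Issue III → employer. The grievant must prevail on a majority of issues; overall, the employer prevails.

employer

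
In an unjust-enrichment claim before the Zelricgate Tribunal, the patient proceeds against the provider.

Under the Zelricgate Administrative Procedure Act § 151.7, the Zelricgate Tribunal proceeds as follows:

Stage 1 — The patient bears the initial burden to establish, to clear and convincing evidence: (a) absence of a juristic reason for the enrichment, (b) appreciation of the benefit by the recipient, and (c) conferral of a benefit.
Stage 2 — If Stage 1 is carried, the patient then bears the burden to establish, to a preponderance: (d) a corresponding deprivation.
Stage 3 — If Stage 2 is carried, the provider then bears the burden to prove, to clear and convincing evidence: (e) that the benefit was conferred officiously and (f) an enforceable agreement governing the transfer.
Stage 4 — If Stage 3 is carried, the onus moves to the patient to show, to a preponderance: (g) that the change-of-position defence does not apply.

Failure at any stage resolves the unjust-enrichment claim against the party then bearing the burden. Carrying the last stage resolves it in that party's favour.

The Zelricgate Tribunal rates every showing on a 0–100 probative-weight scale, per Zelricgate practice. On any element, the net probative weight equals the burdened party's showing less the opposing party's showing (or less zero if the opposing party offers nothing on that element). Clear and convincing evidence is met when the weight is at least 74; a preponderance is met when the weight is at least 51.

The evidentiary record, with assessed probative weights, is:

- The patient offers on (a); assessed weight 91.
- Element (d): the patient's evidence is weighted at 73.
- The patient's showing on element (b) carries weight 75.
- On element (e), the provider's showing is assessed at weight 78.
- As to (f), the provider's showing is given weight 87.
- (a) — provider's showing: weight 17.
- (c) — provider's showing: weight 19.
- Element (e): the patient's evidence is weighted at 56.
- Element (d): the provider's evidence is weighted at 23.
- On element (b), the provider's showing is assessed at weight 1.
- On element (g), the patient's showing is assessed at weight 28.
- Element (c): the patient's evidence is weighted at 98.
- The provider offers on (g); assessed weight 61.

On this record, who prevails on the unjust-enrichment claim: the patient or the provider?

provider

At Stage 1 the patient must meet clear and convincing evidence (weight is at least 74): on (a) the weight is 91 less the opposing 17 gives net 74, which does reach 74, so (a) meets the standard; on (b) the weight is 75 less the opposing 1 gives net 74, which does reach 74, so (b) meets the standard; on (c) the weight is 98 less the opposing 19 gives net 79, which does reach 74, so (c) meets the standard.
  All elements met. The patient retains the burden for Stage 2.
At Stage 2 the patient must meet a preponderance (weight is at least 51): on (d) the weight is 73 less the opposing 23 gives net 50, which does not reach 51, so (d) does not meet the standard.
  Not every element is met, so the patient fails to carry Stage 2.
So the provider prevails.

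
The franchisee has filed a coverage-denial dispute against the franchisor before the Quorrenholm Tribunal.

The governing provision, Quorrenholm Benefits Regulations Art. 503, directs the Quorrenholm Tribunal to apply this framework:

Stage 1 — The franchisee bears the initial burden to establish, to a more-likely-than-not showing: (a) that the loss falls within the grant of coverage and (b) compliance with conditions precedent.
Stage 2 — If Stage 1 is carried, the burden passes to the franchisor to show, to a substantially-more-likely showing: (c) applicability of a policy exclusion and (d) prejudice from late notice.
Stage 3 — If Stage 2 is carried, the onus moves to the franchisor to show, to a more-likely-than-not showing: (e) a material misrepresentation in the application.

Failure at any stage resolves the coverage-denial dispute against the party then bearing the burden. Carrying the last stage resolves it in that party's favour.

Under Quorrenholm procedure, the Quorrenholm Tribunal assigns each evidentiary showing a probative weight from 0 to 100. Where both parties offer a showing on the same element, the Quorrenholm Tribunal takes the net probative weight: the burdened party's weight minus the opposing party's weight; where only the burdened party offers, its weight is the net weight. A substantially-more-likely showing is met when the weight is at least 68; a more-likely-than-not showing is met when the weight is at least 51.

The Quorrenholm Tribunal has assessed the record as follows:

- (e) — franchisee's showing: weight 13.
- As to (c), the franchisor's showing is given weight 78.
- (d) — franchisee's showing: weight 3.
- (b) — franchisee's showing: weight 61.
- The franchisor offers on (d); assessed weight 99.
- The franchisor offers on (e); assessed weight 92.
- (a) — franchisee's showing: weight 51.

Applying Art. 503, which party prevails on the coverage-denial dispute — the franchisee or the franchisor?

Stage 1 (franchisee, a more-likely-than-not showing, weight is at least 51): (a) 51 ≥ 51 — meets; (b) 61 ≥ 51 — meets.
  Stage 1 carried; the burden shifts to the franchisor.
Stage 2 (franchisor, a substantially-more-likely showing, weight is at least 68): (c) 78 ≥ 68 — meets; (d) net 99−3=96 ≥ 68 — meets.
  All elements met. The franchisor retains the burden for Stage 3.
Stage 3 (franchisor, a more-likely-than-not showing, weight is at least 51): (e) net 92−13=79 ≥ 51 — meets.
  The franchisor carries the last stage.
All stages carried — the franchisor prevails.

franchisor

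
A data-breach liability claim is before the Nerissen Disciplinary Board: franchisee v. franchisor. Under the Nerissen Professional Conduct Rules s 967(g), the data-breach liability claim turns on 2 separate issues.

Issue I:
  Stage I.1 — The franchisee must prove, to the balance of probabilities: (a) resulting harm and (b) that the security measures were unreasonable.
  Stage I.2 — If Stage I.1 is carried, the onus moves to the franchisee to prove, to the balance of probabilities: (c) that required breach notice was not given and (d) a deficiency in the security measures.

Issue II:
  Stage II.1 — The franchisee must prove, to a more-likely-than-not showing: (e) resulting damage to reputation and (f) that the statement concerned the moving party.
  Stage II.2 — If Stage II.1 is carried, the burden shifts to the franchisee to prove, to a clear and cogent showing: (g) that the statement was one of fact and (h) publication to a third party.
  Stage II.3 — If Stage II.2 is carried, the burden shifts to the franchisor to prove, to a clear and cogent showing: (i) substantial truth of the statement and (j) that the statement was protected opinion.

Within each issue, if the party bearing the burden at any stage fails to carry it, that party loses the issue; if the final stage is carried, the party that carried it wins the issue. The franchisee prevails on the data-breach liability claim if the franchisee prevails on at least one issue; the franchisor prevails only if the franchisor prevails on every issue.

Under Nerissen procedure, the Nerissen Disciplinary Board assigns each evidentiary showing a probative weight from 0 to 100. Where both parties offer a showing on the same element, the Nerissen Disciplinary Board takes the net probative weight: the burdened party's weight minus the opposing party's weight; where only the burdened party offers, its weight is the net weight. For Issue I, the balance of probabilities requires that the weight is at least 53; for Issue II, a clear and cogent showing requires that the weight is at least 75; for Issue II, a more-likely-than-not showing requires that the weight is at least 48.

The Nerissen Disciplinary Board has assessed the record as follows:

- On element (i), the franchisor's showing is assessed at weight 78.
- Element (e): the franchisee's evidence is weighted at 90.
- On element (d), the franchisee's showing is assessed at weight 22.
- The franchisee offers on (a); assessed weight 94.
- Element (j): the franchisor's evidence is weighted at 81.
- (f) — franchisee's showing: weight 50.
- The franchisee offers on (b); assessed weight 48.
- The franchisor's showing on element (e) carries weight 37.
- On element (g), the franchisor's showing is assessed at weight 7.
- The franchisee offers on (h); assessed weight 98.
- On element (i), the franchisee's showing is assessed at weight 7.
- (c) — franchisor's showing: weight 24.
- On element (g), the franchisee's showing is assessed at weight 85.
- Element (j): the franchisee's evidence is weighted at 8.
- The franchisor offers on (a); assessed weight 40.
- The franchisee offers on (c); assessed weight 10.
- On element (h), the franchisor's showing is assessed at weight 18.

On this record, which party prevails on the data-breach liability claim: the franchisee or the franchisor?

— Issue I —
Stage I.1 — burden on franchisee; standard: the balance of probabilities (weight is at least 53).
    (a): 94 − 40 = 54 ≥ 53 [met]
    (b): 48 < 53 [not met]
  Stage I.1 not carried; the franchisee fails its burden.
The analysis ends at Stage I.1; the franchisor prevails on this issue.
— Issue II —
Stage II.1 — burden on franchisee; standard: a more-likely-than-not showing (weight is at least 48).
    (e): 90 − 37 = 53 ≥ 48 [met]
    (f): 50 ≥ 48 [met]
  All elements met. The franchisee retains the burden for Stage II.2.
Stage II.2 — burden on franchisee; standard: a clear and cogent showing (weight is at least 75).
    (g): 85 − 7 = 78 ≥ 75 [met]
    (h): 98 − 18 = 80 ≥ 75 [met]
  Stage II.2 carried; the burden shifts to the franchisor.
Stage II.3 — burden on franchisor; standard: a clear and cogent showing (weight is at least 75).
    (i): 78 − 7 = 71 < 75 [not met]
    (j): 81 − 8 = 73 < 75 [not met]
  Not every element is met, so the franchisor fails to carry Stage II.3.
The franchisee prevails on this issue.
Per-issue: Issue I → franchisor; Issue II → franchisee. The franchisee must prevail on at least one issue; overall, the franchisee prevails.

franchisee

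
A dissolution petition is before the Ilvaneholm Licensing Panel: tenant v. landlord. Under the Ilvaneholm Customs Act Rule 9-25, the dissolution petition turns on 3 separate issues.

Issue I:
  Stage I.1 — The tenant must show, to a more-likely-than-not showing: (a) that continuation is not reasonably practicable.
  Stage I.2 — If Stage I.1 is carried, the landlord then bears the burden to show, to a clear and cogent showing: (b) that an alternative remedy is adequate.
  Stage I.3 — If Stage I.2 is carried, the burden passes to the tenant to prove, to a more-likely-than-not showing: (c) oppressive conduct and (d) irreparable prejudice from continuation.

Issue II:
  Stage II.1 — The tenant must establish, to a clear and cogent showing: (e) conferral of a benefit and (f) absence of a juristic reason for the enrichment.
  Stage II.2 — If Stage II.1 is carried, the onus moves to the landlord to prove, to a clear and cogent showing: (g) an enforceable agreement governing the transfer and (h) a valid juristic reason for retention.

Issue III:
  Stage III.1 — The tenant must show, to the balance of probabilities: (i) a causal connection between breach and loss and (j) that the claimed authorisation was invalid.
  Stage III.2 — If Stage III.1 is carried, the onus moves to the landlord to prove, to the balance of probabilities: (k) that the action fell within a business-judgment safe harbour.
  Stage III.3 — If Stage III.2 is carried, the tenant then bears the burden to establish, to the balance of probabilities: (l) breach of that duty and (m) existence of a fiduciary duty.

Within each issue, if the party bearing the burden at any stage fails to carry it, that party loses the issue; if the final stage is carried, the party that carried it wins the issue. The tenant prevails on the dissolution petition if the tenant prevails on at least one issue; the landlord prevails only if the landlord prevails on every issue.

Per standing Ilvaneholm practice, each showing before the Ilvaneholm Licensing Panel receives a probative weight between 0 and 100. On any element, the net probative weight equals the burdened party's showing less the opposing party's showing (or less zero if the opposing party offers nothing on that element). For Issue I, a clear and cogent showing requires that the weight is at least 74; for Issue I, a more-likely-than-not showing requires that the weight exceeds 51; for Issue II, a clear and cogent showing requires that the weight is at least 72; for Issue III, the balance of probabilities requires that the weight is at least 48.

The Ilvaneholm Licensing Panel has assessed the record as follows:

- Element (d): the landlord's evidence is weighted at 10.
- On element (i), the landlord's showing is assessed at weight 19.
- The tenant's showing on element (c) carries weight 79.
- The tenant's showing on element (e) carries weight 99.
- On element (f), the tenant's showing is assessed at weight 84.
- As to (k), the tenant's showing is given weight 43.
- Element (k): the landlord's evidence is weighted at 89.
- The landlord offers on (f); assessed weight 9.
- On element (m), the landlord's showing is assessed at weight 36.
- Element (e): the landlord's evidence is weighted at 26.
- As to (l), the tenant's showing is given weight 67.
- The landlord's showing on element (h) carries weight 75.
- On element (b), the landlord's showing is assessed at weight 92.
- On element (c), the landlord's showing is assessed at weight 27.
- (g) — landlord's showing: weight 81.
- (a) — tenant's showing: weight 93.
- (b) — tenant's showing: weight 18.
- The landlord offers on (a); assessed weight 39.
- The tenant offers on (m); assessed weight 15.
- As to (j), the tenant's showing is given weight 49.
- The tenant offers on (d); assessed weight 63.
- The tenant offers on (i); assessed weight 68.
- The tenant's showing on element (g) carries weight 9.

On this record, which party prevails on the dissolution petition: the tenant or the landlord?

— Issue I —
At Stage I.1 the tenant must meet a more-likely-than-not showing (weight exceeds 51): on (a) the weight is 93 less the opposing 39 gives net 54, which does exceed 51, so (a) meets the standard.
  The tenant carries Stage I.1; the landlord now bears the burden.
At Stage I.2 the landlord must meet a clear and cogent showing (weight is at least 74): on (b) the weight is 92 less the opposing 18 gives net 74, which does reach 74, so (b) meets the standard.
  Stage I.2 is satisfied; the onus moves to the tenant.
At Stage I.3 the tenant must meet a more-likely-than-not showing (weight exceeds 51): on (c) the weight is 79 less the opposing 27 gives net 52, > 51, so (c) meets the standard; on (d) the weight is 63 less the opposing 10 gives net 53, > 51, so (d) meets the standard.
  All elements met at the final stage.
With every stage satisfied, the tenant prevails on this issue.
— Issue II —
Stage II.1 — burden on tenant; standard: a clear and cogent showing (weight is at least 72).
    (e): 99 − 26 = 73 ≥ 72 [met]
    (f): 84 − 9 = 75 ≥ 72 [met]
  The tenant carries Stage II.1; the landlord now bears the burden.
Stage II.2 — burden on landlord; standard: a clear and cogent showing (weight is at least 72).
    (g): 81 − 9 = 72 ≥ 72 [met]
    (h): 75 ≥ 72 [met]
  All elements met at the final stage.
Every stage carried; the landlord prevails on this issue.
— Issue III —
Stage III.1 (tenant, the balance of probabilities, weight is at least 48): (i) net 68−19=49 ≥ 48 — meets; (j) 49 ≥ 48 — meets.
  All elements met. The burden passes to the landlord.
Stage III.2 (landlord, the balance of probabilities, weight is at least 48): (k) net 89−43=46 < 48 — fails.
  Stage III.2 not carried; the landlord fails its burden.
The analysis ends at Stage III.2; the tenant prevails on this issue.
Per-issue: Issue I → tenant; Issue II → landlord; Issue III → tenant. The tenant must prevail on at least one issue; overall, the tenant prevails.

tenant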